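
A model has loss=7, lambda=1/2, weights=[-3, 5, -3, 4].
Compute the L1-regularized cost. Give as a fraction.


L1 norm = sum(|w|) = 15. J = 7 + 1/2 * 15 = 29/2.

29/2


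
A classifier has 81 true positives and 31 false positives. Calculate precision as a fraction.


Precision = TP / (TP + FP) = 81 / 112 = 81/112.

81/112


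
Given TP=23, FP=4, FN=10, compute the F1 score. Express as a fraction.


Precision = 23/27 = 23/27. Recall = 23/33 = 23/33. F1 = 2*P*R/(P+R) = 23/30.

23/30


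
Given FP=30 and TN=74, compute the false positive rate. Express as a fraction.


FPR = FP / (FP + TN) = 30 / 104 = 15/52.

15/52


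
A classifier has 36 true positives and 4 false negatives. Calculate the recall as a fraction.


Recall = TP / (TP + FN) = 36 / 40 = 9/10.

9/10


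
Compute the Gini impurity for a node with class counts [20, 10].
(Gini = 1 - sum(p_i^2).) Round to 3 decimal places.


Total = 30. Proportions: 20/30, 10/30. sum(p_i^2) = 0.5556. Gini = 1 - 0.5556 = 0.4444, which rounds to 0.444.

0.444


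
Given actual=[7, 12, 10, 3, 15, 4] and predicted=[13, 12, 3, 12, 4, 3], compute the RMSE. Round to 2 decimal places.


MSE = 48.0000. RMSE = sqrt(48.0000) = 6.93.

6.93


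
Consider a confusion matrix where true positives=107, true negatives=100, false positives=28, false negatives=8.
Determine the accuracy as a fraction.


Accuracy = (TP + TN) / (TP + TN + FP + FN) = (107 + 100) / 243 = 23/27.

23/27


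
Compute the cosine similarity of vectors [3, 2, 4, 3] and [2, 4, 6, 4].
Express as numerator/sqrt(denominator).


dot = 50. |a|^2 = 38, |b|^2 = 72. cos = 50/sqrt(2736).

50/sqrt(2736)


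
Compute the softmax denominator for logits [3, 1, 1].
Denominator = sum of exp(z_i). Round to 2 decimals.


Denom = e^3=20.0855 + e^1=2.7183 + e^1=2.7183. Sum = 25.5221, which rounds to 25.52.

25.52


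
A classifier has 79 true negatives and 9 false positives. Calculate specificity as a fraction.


Specificity = TN / (TN + FP) = 79 / 88 = 79/88.

79/88


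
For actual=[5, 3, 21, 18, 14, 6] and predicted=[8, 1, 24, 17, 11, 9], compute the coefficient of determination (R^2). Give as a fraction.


Mean(y) = 67/6. SS_res = 41. SS_tot = 1697/6. R^2 = 1 - 41/(1697/6) = 1451/1697.

1451/1697


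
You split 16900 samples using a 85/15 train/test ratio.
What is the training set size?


Test set = 16900 * 15% = 2535. Training set = 16900 - 2535 = 14365.

14365


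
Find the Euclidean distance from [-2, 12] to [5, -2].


d = sqrt(sum of squared differences). (-2-5)^2=49, (12--2)^2=196. Sum = 245.

sqrt(245)


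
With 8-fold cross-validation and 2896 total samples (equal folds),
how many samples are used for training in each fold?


Each validation fold has 2896/8 = 362 samples. Training set = 2896 - 362 = 2534.

2534


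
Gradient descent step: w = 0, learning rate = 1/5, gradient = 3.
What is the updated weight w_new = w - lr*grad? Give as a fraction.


w_new = 0 - 1/5 * 3 = 0 - 3/5 = -3/5.

-3/5


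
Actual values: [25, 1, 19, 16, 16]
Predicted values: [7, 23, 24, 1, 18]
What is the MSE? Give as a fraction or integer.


MSE = (1/5) * ((25-7)^2=324 + (1-23)^2=484 + (19-24)^2=25 + (16-1)^2=225 + (16-18)^2=4). Sum = 1062. MSE = 1062/5.

1062/5


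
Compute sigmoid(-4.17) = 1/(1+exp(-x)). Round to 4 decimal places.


sigma(-4.17) = 1/(1+e^(4.17)) = 1/(1+64.715452) = 1/65.715452 = 0.0152.

0.0152


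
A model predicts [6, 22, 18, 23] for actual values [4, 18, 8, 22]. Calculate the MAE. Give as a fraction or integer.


MAE = (1/4) * (|4-6|=2 + |18-22|=4 + |8-18|=10 + |22-23|=1). Sum = 17. MAE = 17/4.

17/4


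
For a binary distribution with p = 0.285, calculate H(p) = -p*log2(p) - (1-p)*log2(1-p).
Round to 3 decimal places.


H = -0.285*log2(0.285) - 0.715*log2(0.715) = 0.862.

0.862


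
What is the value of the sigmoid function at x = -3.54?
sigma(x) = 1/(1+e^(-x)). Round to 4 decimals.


sigma(-3.54) = 1/(1+e^(3.54)) = 1/(1+34.466919) = 1/35.466919 = 0.0282.

0.0282


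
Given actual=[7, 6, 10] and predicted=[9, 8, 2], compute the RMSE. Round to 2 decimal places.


MSE = 24.0000. RMSE = sqrt(24.0000) = 4.90.

4.90


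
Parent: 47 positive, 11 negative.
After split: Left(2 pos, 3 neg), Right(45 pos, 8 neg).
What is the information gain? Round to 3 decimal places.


H(parent) = 0.7007. H(left) = 0.9710, H(right) = 0.6122. Weighted = (5/58)*0.9710 + (53/58)*0.6122 = 0.6431. IG = 0.7007 - 0.6431 = 0.0576, which rounds to 0.058.

0.058


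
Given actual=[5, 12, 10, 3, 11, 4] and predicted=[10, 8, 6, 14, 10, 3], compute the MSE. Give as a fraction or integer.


MSE = (1/6) * ((5-10)^2=25 + (12-8)^2=16 + (10-6)^2=16 + (3-14)^2=121 + (11-10)^2=1 + (4-3)^2=1). Sum = 180. MSE = 30.

30


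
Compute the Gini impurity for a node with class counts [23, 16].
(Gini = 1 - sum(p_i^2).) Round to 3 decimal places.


Total = 39. Proportions: 23/39, 16/39. sum(p_i^2) = 0.5161. Gini = 1 - 0.5161 = 0.4839, which rounds to 0.484.

0.484


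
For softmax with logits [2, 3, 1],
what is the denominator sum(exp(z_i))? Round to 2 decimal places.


Denom = e^2=7.3891 + e^3=20.0855 + e^1=2.7183. Sum = 30.1929, which rounds to 30.19.

30.19


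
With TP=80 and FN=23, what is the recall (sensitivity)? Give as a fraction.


Recall = TP / (TP + FN) = 80 / 103 = 80/103.

80/103


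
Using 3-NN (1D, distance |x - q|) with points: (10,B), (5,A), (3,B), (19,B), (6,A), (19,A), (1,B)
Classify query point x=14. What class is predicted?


Distances: |10-14|=4, |5-14|=9, |3-14|=11, |19-14|=5, |6-14|=8, |19-14|=5, |1-14|=13. 3 nearest: (10,B), (19,A), (19,B). Counts: {'B': 2, 'A': 1}. Majority class: B.

B


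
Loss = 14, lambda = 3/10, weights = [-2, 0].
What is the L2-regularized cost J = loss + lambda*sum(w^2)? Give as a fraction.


L2 sq norm = sum(w^2) = 4. J = 14 + 3/10 * 4 = 76/5.

76/5


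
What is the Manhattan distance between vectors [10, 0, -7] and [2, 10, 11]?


d = sum of absolute differences: |10-2|=8 + |0-10|=10 + |-7-11|=18 = 36.

36


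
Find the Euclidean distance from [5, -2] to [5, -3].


d = sqrt(sum of squared differences). (5-5)^2=0, (-2--3)^2=1. Sum = 1.

1


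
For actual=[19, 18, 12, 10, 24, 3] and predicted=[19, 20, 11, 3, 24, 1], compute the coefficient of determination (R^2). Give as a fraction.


Mean(y) = 43/3. SS_res = 58. SS_tot = 844/3. R^2 = 1 - 58/(844/3) = 335/422.

335/422


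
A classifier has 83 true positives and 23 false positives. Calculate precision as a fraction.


Precision = TP / (TP + FP) = 83 / 106 = 83/106.

83/106


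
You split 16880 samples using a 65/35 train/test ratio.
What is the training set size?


Test set = 16880 * 35% = 5908. Training set = 16880 - 5908 = 10972.

10972


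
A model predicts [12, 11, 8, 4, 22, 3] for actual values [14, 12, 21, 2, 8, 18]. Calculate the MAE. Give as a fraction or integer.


MAE = (1/6) * (|14-12|=2 + |12-11|=1 + |21-8|=13 + |2-4|=2 + |8-22|=14 + |18-3|=15). Sum = 47. MAE = 47/6.

47/6


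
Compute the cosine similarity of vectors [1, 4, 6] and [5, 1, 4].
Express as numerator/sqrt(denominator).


dot = 33. |a|^2 = 53, |b|^2 = 42. cos = 33/sqrt(2226).

33/sqrt(2226)


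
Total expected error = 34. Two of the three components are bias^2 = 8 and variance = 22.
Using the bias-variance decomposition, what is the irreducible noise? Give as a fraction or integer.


Total error = bias^2 + variance + irreducible noise. So irreducible noise = 34 - 8 - 22 = 4.

4


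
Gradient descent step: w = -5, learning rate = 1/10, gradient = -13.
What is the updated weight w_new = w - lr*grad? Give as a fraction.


w_new = -5 - 1/10 * -13 = -5 - -13/10 = -37/10.

-37/10


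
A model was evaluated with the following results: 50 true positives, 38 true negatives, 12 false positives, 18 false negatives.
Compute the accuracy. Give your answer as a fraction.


Accuracy = (TP + TN) / (TP + TN + FP + FN) = (50 + 38) / 118 = 44/59.

44/59


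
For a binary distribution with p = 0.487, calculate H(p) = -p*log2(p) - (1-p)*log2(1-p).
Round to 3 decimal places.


H = -0.487*log2(0.487) - 0.513*log2(0.513) = 1.000.

1.000


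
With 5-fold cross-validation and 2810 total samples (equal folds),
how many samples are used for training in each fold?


Each validation fold has 2810/5 = 562 samples. Training set = 2810 - 562 = 2248.

2248


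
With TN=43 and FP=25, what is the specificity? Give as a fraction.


Specificity = TN / (TN + FP) = 43 / 68 = 43/68.

43/68


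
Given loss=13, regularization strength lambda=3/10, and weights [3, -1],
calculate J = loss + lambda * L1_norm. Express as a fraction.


L1 norm = sum(|w|) = 4. J = 13 + 3/10 * 4 = 71/5.

71/5


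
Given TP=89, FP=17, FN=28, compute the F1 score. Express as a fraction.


Precision = 89/106 = 89/106. Recall = 89/117 = 89/117. F1 = 2*P*R/(P+R) = 178/223.

178/223


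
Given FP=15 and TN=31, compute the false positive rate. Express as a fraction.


FPR = FP / (FP + TN) = 15 / 46 = 15/46.

15/46


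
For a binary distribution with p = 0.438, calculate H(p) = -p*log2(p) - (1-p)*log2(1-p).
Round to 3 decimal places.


H = -0.438*log2(0.438) - 0.562*log2(0.562) = 0.989.

0.989


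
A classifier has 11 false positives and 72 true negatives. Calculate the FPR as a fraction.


FPR = FP / (FP + TN) = 11 / 83 = 11/83.

11/83


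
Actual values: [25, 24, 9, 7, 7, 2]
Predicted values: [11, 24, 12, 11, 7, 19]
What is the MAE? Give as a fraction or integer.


MAE = (1/6) * (|25-11|=14 + |24-24|=0 + |9-12|=3 + |7-11|=4 + |7-7|=0 + |2-19|=17). Sum = 38. MAE = 19/3.

19/3


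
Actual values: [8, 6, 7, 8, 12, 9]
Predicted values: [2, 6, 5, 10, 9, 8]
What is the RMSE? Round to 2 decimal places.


MSE = 9.0000. RMSE = sqrt(9.0000) = 3.00.

3.00


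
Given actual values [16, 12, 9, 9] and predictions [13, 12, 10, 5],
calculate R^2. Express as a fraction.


Mean(y) = 23/2. SS_res = 26. SS_tot = 33. R^2 = 1 - 26/(33) = 7/33.

7/33


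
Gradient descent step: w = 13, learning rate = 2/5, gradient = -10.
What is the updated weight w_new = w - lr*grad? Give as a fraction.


w_new = 13 - 2/5 * -10 = 13 - -4 = 17.

17


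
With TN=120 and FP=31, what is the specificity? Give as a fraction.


Specificity = TN / (TN + FP) = 120 / 151 = 120/151.

120/151


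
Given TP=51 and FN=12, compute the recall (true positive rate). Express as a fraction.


Recall = TP / (TP + FN) = 51 / 63 = 17/21.

17/21


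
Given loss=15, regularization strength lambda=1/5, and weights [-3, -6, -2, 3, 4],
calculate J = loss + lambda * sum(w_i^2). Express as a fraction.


L2 sq norm = sum(w^2) = 74. J = 15 + 1/5 * 74 = 149/5.

149/5


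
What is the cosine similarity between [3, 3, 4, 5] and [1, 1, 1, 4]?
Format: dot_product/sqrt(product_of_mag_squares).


dot = 30. |a|^2 = 59, |b|^2 = 19. cos = 30/sqrt(1121).

30/sqrt(1121)


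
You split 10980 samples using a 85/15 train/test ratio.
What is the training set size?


Test set = 10980 * 15% = 1647. Training set = 10980 - 1647 = 9333.

9333


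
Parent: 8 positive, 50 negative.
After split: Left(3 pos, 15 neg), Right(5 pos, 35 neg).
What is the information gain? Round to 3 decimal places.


H(parent) = 0.5788. H(left) = 0.6500, H(right) = 0.5436. Weighted = (18/58)*0.6500 + (40/58)*0.5436 = 0.5766. IG = 0.5788 - 0.5766 = 0.0022, which rounds to 0.002.

0.002


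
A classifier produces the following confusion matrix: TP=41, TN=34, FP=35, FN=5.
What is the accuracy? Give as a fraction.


Accuracy = (TP + TN) / (TP + TN + FP + FN) = (41 + 34) / 115 = 15/23.

15/23


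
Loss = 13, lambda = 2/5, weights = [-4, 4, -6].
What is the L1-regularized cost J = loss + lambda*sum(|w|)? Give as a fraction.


L1 norm = sum(|w|) = 14. J = 13 + 2/5 * 14 = 93/5.

93/5


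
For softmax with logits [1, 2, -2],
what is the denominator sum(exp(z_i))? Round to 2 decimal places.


Denom = e^1=2.7183 + e^2=7.3891 + e^-2=0.1353. Sum = 10.2427, which rounds to 10.24.

10.24


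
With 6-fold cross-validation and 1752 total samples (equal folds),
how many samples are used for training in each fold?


Each validation fold has 1752/6 = 292 samples. Training set = 1752 - 292 = 1460.

1460


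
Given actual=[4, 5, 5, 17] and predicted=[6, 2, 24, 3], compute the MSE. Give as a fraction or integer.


MSE = (1/4) * ((4-6)^2=4 + (5-2)^2=9 + (5-24)^2=361 + (17-3)^2=196). Sum = 570. MSE = 285/2.

285/2


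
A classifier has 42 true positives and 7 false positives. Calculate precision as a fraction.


Precision = TP / (TP + FP) = 42 / 49 = 6/7.

6/7


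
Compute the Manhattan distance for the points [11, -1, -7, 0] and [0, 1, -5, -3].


d = sum of absolute differences: |11-0|=11 + |-1-1|=2 + |-7--5|=2 + |0--3|=3 = 18.

18


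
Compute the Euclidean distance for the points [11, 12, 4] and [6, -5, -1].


d = sqrt(sum of squared differences). (11-6)^2=25, (12--5)^2=289, (4--1)^2=25. Sum = 339.

sqrt(339)


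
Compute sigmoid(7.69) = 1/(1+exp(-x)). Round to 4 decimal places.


sigma(7.69) = 1/(1+e^(-7.69)) = 1/(1+0.000457) = 1/1.000457 = 0.9995.

0.9995


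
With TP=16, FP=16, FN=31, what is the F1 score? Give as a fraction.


Precision = 16/32 = 1/2. Recall = 16/47 = 16/47. F1 = 2*P*R/(P+R) = 32/79.

32/79


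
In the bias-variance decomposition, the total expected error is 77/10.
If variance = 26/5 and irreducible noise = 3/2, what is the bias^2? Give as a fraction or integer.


Total error = bias^2 + variance + irreducible noise. So bias^2 = 77/10 - 26/5 - 3/2 = 1.

1


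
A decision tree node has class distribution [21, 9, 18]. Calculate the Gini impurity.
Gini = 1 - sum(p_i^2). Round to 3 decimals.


Total = 48. Proportions: 21/48, 9/48, 18/48. sum(p_i^2) = 0.3672. Gini = 1 - 0.3672 = 0.6328, which rounds to 0.633.

0.633


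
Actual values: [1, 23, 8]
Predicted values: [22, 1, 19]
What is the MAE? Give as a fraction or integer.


MAE = (1/3) * (|1-22|=21 + |23-1|=22 + |8-19|=11). Sum = 54. MAE = 18.

18


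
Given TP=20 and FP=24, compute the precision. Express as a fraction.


Precision = TP / (TP + FP) = 20 / 44 = 5/11.

5/11


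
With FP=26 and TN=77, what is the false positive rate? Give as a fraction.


FPR = FP / (FP + TN) = 26 / 103 = 26/103.

26/103


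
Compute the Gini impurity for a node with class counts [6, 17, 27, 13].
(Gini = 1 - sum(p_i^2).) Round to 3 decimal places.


Total = 63. Proportions: 6/63, 17/63, 27/63, 13/63. sum(p_i^2) = 0.3081. Gini = 1 - 0.3081 = 0.6919, which rounds to 0.692.

0.692


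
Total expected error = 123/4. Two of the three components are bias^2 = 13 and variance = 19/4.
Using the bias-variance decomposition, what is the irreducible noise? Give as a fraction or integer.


Total error = bias^2 + variance + irreducible noise. So irreducible noise = 123/4 - 13 - 19/4 = 13.

13


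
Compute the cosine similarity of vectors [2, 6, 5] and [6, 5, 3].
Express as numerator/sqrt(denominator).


dot = 57. |a|^2 = 65, |b|^2 = 70. cos = 57/sqrt(4550).

57/sqrt(4550)


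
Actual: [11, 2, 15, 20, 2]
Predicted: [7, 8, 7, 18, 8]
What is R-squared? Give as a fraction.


Mean(y) = 10. SS_res = 156. SS_tot = 254. R^2 = 1 - 156/(254) = 49/127.

49/127


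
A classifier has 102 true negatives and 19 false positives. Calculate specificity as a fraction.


Specificity = TN / (TN + FP) = 102 / 121 = 102/121.

102/121


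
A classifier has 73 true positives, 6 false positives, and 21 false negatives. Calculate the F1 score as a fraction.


Precision = 73/79 = 73/79. Recall = 73/94 = 73/94. F1 = 2*P*R/(P+R) = 146/173.

146/173


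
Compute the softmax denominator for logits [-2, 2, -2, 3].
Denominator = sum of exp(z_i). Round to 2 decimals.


Denom = e^-2=0.1353 + e^2=7.3891 + e^-2=0.1353 + e^3=20.0855. Sum = 27.7452, which rounds to 27.75.

27.75


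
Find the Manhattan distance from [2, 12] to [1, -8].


d = sum of absolute differences: |2-1|=1 + |12--8|=20 = 21.

21


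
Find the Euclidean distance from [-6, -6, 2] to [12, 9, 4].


d = sqrt(sum of squared differences). (-6-12)^2=324, (-6-9)^2=225, (2-4)^2=4. Sum = 553.

sqrt(553)


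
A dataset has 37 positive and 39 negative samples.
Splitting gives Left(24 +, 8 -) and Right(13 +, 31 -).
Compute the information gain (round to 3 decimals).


H(parent) = 0.9995. H(left) = 0.8113, H(right) = 0.8757. Weighted = (32/76)*0.8113 + (44/76)*0.8757 = 0.8486. IG = 0.9995 - 0.8486 = 0.1509, which rounds to 0.151.

0.151


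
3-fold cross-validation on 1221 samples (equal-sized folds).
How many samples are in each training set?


Each validation fold has 1221/3 = 407 samples. Training set = 1221 - 407 = 814.

814


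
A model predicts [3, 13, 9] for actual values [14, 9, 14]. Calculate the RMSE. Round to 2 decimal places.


MSE = 54.0000. RMSE = sqrt(54.0000) = 7.35.

7.35


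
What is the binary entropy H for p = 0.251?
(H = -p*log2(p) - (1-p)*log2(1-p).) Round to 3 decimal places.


H = -0.251*log2(0.251) - 0.749*log2(0.749) = 0.813.

0.813


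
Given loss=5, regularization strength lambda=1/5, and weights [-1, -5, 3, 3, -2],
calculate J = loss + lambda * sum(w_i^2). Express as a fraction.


L2 sq norm = sum(w^2) = 48. J = 5 + 1/5 * 48 = 73/5.

73/5


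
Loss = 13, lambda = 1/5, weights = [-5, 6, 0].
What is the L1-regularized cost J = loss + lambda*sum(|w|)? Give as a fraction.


L1 norm = sum(|w|) = 11. J = 13 + 1/5 * 11 = 76/5.

76/5


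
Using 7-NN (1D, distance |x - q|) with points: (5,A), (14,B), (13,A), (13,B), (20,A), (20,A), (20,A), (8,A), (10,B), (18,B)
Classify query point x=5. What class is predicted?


Distances: |5-5|=0, |14-5|=9, |13-5|=8, |13-5|=8, |20-5|=15, |20-5|=15, |20-5|=15, |8-5|=3, |10-5|=5, |18-5|=13. 7 nearest: (5,A), (8,A), (10,B), (13,A), (13,B), (14,B), (18,B). Counts: {'A': 3, 'B': 4}. Majority class: B.

B


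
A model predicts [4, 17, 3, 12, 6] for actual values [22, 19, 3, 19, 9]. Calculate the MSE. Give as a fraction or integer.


MSE = (1/5) * ((22-4)^2=324 + (19-17)^2=4 + (3-3)^2=0 + (19-12)^2=49 + (9-6)^2=9). Sum = 386. MSE = 386/5.

386/5


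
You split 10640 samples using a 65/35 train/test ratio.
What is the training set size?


Test set = 10640 * 35% = 3724. Training set = 10640 - 3724 = 6916.

6916


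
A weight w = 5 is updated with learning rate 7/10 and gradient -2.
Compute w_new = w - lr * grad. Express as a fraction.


w_new = 5 - 7/10 * -2 = 5 - -7/5 = 32/5.

32/5


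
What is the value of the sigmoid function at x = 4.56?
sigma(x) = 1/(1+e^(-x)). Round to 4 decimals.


sigma(4.56) = 1/(1+e^(-4.56)) = 1/(1+0.010462) = 1/1.010462 = 0.9896.

0.9896


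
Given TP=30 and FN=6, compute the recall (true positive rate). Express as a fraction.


Recall = TP / (TP + FN) = 30 / 36 = 5/6.

5/6


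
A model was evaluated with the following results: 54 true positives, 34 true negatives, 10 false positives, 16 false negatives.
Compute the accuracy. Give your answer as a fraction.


Accuracy = (TP + TN) / (TP + TN + FP + FN) = (54 + 34) / 114 = 44/57.

44/57


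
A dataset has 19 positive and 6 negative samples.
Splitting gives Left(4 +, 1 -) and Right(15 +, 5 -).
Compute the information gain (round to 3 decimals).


H(parent) = 0.7950. H(left) = 0.7219, H(right) = 0.8113. Weighted = (5/25)*0.7219 + (20/25)*0.8113 = 0.7934. IG = 0.7950 - 0.7934 = 0.0016, which rounds to 0.002.

0.002


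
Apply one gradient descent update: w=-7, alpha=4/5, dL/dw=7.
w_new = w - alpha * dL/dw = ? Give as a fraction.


w_new = -7 - 4/5 * 7 = -7 - 28/5 = -63/5.

-63/5


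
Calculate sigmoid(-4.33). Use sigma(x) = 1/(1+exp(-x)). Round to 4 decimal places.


sigma(-4.33) = 1/(1+e^(4.33)) = 1/(1+75.944287) = 1/76.944287 = 0.0130.

0.0130


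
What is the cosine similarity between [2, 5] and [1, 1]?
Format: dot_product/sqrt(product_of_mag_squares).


dot = 7. |a|^2 = 29, |b|^2 = 2. cos = 7/sqrt(58).

7/sqrt(58)


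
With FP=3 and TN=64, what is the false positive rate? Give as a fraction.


FPR = FP / (FP + TN) = 3 / 67 = 3/67.

3/67


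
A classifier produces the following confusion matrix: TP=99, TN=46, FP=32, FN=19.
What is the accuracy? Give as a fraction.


Accuracy = (TP + TN) / (TP + TN + FP + FN) = (99 + 46) / 196 = 145/196.

145/196


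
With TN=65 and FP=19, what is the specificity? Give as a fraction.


Specificity = TN / (TN + FP) = 65 / 84 = 65/84.

65/84


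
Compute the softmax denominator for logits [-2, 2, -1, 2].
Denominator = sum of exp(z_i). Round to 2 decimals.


Denom = e^-2=0.1353 + e^2=7.3891 + e^-1=0.3679 + e^2=7.3891. Sum = 15.2814, which rounds to 15.28.

15.28


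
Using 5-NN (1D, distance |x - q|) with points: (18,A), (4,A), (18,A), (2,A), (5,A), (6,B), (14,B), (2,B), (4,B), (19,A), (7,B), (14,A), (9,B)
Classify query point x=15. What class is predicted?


Distances: |18-15|=3, |4-15|=11, |18-15|=3, |2-15|=13, |5-15|=10, |6-15|=9, |14-15|=1, |2-15|=13, |4-15|=11, |19-15|=4, |7-15|=8, |14-15|=1, |9-15|=6. 5 nearest: (14,A), (14,B), (18,A), (18,A), (19,A). Counts: {'A': 4, 'B': 1}. Majority class: A.

A


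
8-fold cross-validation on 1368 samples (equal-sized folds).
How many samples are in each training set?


Each validation fold has 1368/8 = 171 samples. Training set = 1368 - 171 = 1197.

1197


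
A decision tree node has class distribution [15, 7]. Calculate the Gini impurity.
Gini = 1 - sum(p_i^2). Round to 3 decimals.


Total = 22. Proportions: 15/22, 7/22. sum(p_i^2) = 0.5661. Gini = 1 - 0.5661 = 0.4339, which rounds to 0.434.

0.434


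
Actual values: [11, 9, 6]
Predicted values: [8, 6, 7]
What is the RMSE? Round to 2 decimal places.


MSE = 6.3333. RMSE = sqrt(6.3333) = 2.52.

2.52


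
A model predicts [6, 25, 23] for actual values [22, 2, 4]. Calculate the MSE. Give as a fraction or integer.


MSE = (1/3) * ((22-6)^2=256 + (2-25)^2=529 + (4-23)^2=361). Sum = 1146. MSE = 382.

382


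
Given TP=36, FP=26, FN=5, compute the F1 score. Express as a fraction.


Precision = 36/62 = 18/31. Recall = 36/41 = 36/41. F1 = 2*P*R/(P+R) = 72/103.

72/103


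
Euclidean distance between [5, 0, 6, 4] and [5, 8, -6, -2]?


d = sqrt(sum of squared differences). (5-5)^2=0, (0-8)^2=64, (6--6)^2=144, (4--2)^2=36. Sum = 244.

sqrt(244)


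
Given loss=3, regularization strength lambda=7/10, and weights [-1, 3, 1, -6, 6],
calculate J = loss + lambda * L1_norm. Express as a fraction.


L1 norm = sum(|w|) = 17. J = 3 + 7/10 * 17 = 149/10.

149/10


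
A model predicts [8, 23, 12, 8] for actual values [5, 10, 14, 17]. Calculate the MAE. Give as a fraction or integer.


MAE = (1/4) * (|5-8|=3 + |10-23|=13 + |14-12|=2 + |17-8|=9). Sum = 27. MAE = 27/4.

27/4


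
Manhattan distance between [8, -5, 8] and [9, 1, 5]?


d = sum of absolute differences: |8-9|=1 + |-5-1|=6 + |8-5|=3 = 10.

10


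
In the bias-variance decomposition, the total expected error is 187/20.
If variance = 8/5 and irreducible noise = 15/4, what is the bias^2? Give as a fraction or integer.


Total error = bias^2 + variance + irreducible noise. So bias^2 = 187/20 - 8/5 - 15/4 = 4.

4


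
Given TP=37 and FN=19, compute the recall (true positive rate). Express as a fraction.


Recall = TP / (TP + FN) = 37 / 56 = 37/56.

37/56


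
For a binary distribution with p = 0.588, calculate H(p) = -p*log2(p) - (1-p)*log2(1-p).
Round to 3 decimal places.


H = -0.588*log2(0.588) - 0.412*log2(0.412) = 0.978.

0.978


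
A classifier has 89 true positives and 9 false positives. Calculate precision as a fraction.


Precision = TP / (TP + FP) = 89 / 98 = 89/98.

89/98


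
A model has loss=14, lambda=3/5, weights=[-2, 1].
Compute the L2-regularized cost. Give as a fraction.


L2 sq norm = sum(w^2) = 5. J = 14 + 3/5 * 5 = 17.

17


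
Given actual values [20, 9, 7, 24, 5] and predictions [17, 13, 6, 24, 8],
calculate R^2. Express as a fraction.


Mean(y) = 13. SS_res = 35. SS_tot = 286. R^2 = 1 - 35/(286) = 251/286.

251/286


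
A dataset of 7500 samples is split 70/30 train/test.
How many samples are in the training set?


Test set = 7500 * 30% = 2250. Training set = 7500 - 2250 = 5250.

5250


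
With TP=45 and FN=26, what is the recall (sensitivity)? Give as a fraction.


Recall = TP / (TP + FN) = 45 / 71 = 45/71.

45/71


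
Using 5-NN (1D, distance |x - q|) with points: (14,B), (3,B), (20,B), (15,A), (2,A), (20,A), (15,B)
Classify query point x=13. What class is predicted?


Distances: |14-13|=1, |3-13|=10, |20-13|=7, |15-13|=2, |2-13|=11, |20-13|=7, |15-13|=2. 5 nearest: (14,B), (15,A), (15,B), (20,A), (20,B). Counts: {'B': 3, 'A': 2}. Majority class: B.

B


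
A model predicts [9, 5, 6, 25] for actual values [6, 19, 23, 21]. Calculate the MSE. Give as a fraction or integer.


MSE = (1/4) * ((6-9)^2=9 + (19-5)^2=196 + (23-6)^2=289 + (21-25)^2=16). Sum = 510. MSE = 255/2.

255/2


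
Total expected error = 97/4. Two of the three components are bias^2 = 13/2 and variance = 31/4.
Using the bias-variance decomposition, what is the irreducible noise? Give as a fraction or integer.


Total error = bias^2 + variance + irreducible noise. So irreducible noise = 97/4 - 13/2 - 31/4 = 10.

10


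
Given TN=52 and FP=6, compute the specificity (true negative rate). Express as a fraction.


Specificity = TN / (TN + FP) = 52 / 58 = 26/29.

26/29


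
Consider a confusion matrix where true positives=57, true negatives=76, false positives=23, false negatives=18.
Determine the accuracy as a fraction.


Accuracy = (TP + TN) / (TP + TN + FP + FN) = (57 + 76) / 174 = 133/174.

133/174


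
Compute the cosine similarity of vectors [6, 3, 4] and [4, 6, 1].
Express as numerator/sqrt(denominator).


dot = 46. |a|^2 = 61, |b|^2 = 53. cos = 46/sqrt(3233).

46/sqrt(3233)


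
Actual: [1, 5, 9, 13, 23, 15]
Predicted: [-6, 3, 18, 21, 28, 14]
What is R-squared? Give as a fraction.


Mean(y) = 11. SS_res = 224. SS_tot = 304. R^2 = 1 - 224/(304) = 5/19.

5/19


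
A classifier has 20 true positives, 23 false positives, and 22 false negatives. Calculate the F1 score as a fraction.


Precision = 20/43 = 20/43. Recall = 20/42 = 10/21. F1 = 2*P*R/(P+R) = 8/17.

8/17


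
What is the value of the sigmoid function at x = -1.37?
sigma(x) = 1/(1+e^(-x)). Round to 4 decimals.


sigma(-1.37) = 1/(1+e^(1.37)) = 1/(1+3.935351) = 1/4.935351 = 0.2026.

0.2026


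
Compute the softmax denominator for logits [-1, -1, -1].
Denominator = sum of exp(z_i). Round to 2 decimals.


Denom = e^-1=0.3679 + e^-1=0.3679 + e^-1=0.3679. Sum = 1.1037, which rounds to 1.10.

1.10


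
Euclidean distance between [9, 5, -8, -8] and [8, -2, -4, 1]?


d = sqrt(sum of squared differences). (9-8)^2=1, (5--2)^2=49, (-8--4)^2=16, (-8-1)^2=81. Sum = 147.

sqrt(147)


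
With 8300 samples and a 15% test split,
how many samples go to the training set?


Test set = 8300 * 15% = 1245. Training set = 8300 - 1245 = 7055.

7055


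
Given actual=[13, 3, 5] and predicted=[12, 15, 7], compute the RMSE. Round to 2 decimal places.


MSE = 49.6667. RMSE = sqrt(49.6667) = 7.05.

7.05


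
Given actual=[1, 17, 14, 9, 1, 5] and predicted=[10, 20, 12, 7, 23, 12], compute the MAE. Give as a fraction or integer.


MAE = (1/6) * (|1-10|=9 + |17-20|=3 + |14-12|=2 + |9-7|=2 + |1-23|=22 + |5-12|=7). Sum = 45. MAE = 15/2.

15/2


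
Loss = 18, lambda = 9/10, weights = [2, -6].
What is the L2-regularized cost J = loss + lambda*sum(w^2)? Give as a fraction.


L2 sq norm = sum(w^2) = 40. J = 18 + 9/10 * 40 = 54.

54


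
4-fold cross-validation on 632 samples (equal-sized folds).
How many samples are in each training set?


Each validation fold has 632/4 = 158 samples. Training set = 632 - 158 = 474.

474


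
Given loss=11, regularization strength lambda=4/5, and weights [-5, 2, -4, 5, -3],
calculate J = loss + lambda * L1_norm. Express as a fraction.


L1 norm = sum(|w|) = 19. J = 11 + 4/5 * 19 = 131/5.

131/5


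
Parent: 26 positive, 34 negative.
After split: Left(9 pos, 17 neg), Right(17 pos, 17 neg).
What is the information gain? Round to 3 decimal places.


H(parent) = 0.9871. H(left) = 0.9306, H(right) = 1.0000. Weighted = (26/60)*0.9306 + (34/60)*1.0000 = 0.9699. IG = 0.9871 - 0.9699 = 0.0172, which rounds to 0.017.

0.017


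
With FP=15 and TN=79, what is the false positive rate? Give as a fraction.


FPR = FP / (FP + TN) = 15 / 94 = 15/94.

15/94


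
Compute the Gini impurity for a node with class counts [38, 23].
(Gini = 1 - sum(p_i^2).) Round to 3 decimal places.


Total = 61. Proportions: 38/61, 23/61. sum(p_i^2) = 0.5302. Gini = 1 - 0.5302 = 0.4698, which rounds to 0.470.

0.470


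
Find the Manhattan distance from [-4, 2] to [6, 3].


d = sum of absolute differences: |-4-6|=10 + |2-3|=1 = 11.

11


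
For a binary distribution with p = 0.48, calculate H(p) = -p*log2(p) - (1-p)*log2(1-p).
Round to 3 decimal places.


H = -0.48*log2(0.48) - 0.52*log2(0.52) = 0.999.

0.999


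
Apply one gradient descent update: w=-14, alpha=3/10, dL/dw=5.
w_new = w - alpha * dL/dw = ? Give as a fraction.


w_new = -14 - 3/10 * 5 = -14 - 3/2 = -31/2.

-31/2


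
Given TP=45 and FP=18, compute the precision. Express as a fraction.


Precision = TP / (TP + FP) = 45 / 63 = 5/7.

5/7


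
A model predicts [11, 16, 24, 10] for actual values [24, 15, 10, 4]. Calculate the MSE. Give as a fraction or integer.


MSE = (1/4) * ((24-11)^2=169 + (15-16)^2=1 + (10-24)^2=196 + (4-10)^2=36). Sum = 402. MSE = 201/2.

201/2


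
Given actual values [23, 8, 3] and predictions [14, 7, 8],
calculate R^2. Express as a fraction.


Mean(y) = 34/3. SS_res = 107. SS_tot = 650/3. R^2 = 1 - 107/(650/3) = 329/650.

329/650


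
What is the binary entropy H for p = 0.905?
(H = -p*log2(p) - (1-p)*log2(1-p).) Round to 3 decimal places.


H = -0.905*log2(0.905) - 0.095*log2(0.095) = 0.453.

0.453


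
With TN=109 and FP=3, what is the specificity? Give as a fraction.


Specificity = TN / (TN + FP) = 109 / 112 = 109/112.

109/112


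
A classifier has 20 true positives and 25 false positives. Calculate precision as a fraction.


Precision = TP / (TP + FP) = 20 / 45 = 4/9.

4/9


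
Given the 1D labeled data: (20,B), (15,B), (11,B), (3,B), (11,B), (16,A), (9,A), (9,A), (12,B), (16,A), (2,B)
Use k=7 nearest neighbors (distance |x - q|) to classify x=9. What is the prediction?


Distances: |20-9|=11, |15-9|=6, |11-9|=2, |3-9|=6, |11-9|=2, |16-9|=7, |9-9|=0, |9-9|=0, |12-9|=3, |16-9|=7, |2-9|=7. 7 nearest: (9,A), (9,A), (11,B), (11,B), (12,B), (15,B), (3,B). Counts: {'A': 2, 'B': 5}. Majority class: B.

B


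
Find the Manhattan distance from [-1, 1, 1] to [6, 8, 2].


d = sum of absolute differences: |-1-6|=7 + |1-8|=7 + |1-2|=1 = 15.

15


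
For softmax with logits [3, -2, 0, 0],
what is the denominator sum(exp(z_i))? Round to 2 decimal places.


Denom = e^3=20.0855 + e^-2=0.1353 + e^0=1.0000 + e^0=1.0000. Sum = 22.2208, which rounds to 22.22.

22.22


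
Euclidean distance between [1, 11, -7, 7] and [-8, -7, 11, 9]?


d = sqrt(sum of squared differences). (1--8)^2=81, (11--7)^2=324, (-7-11)^2=324, (7-9)^2=4. Sum = 733.

sqrt(733)


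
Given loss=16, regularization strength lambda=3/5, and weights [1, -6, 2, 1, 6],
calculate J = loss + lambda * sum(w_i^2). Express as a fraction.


L2 sq norm = sum(w^2) = 78. J = 16 + 3/5 * 78 = 314/5.

314/5


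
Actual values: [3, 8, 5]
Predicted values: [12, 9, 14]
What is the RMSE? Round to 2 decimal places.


MSE = 54.3333. RMSE = sqrt(54.3333) = 7.37.

7.37


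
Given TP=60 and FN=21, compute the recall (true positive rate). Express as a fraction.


Recall = TP / (TP + FN) = 60 / 81 = 20/27.

20/27


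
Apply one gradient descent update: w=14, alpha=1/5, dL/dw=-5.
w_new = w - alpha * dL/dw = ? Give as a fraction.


w_new = 14 - 1/5 * -5 = 14 - -1 = 15.

15


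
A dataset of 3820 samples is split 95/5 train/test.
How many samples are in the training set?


Test set = 3820 * 5% = 191. Training set = 3820 - 191 = 3629.

3629


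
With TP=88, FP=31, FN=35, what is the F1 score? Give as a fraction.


Precision = 88/119 = 88/119. Recall = 88/123 = 88/123. F1 = 2*P*R/(P+R) = 8/11.

8/11


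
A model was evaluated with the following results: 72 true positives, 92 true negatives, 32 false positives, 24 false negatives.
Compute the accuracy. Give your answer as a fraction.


Accuracy = (TP + TN) / (TP + TN + FP + FN) = (72 + 92) / 220 = 41/55.

41/55


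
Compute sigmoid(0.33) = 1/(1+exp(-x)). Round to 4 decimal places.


sigma(0.33) = 1/(1+e^(-0.33)) = 1/(1+0.718924) = 1/1.718924 = 0.5818.

0.5818


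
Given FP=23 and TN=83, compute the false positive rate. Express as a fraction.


FPR = FP / (FP + TN) = 23 / 106 = 23/106.

23/106


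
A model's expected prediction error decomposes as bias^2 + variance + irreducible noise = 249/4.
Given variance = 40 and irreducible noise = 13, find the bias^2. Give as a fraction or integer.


Total error = bias^2 + variance + irreducible noise. So bias^2 = 249/4 - 40 - 13 = 37/4.

37/4


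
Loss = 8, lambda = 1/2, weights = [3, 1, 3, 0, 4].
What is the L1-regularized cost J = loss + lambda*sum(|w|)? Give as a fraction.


L1 norm = sum(|w|) = 11. J = 8 + 1/2 * 11 = 27/2.

27/2


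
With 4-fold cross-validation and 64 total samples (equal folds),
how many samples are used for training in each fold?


Each validation fold has 64/4 = 16 samples. Training set = 64 - 16 = 48.

48


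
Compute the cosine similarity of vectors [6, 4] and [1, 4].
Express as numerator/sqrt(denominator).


dot = 22. |a|^2 = 52, |b|^2 = 17. cos = 22/sqrt(884).

22/sqrt(884)


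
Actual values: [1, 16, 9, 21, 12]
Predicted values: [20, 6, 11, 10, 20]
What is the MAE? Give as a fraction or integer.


MAE = (1/5) * (|1-20|=19 + |16-6|=10 + |9-11|=2 + |21-10|=11 + |12-20|=8). Sum = 50. MAE = 10.

10


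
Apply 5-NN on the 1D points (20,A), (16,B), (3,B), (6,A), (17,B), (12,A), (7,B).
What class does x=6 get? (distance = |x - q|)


Distances: |20-6|=14, |16-6|=10, |3-6|=3, |6-6|=0, |17-6|=11, |12-6|=6, |7-6|=1. 5 nearest: (6,A), (7,B), (3,B), (12,A), (16,B). Counts: {'A': 2, 'B': 3}. Majority class: B.

B


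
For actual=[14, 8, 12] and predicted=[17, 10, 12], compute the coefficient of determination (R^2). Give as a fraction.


Mean(y) = 34/3. SS_res = 13. SS_tot = 56/3. R^2 = 1 - 13/(56/3) = 17/56.

17/56


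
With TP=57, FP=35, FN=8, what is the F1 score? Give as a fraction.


Precision = 57/92 = 57/92. Recall = 57/65 = 57/65. F1 = 2*P*R/(P+R) = 114/157.

114/157


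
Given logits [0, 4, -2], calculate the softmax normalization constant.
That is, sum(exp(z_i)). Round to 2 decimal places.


Denom = e^0=1.0000 + e^4=54.5982 + e^-2=0.1353. Sum = 55.7335, which rounds to 55.73.

55.73


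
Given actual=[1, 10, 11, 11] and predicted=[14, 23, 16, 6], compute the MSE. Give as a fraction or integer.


MSE = (1/4) * ((1-14)^2=169 + (10-23)^2=169 + (11-16)^2=25 + (11-6)^2=25). Sum = 388. MSE = 97.

97


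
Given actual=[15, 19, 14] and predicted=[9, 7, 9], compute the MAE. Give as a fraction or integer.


MAE = (1/3) * (|15-9|=6 + |19-7|=12 + |14-9|=5). Sum = 23. MAE = 23/3.

23/3


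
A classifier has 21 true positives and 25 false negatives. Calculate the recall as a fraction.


Recall = TP / (TP + FN) = 21 / 46 = 21/46.

21/46


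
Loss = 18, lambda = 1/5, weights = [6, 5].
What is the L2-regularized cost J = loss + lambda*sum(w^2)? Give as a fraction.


L2 sq norm = sum(w^2) = 61. J = 18 + 1/5 * 61 = 151/5.

151/5


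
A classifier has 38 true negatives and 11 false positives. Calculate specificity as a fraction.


Specificity = TN / (TN + FP) = 38 / 49 = 38/49.

38/49


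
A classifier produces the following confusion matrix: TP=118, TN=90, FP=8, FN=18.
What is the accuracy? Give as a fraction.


Accuracy = (TP + TN) / (TP + TN + FP + FN) = (118 + 90) / 234 = 8/9.

8/9


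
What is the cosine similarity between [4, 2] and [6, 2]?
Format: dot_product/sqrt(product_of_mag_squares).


dot = 28. |a|^2 = 20, |b|^2 = 40. cos = 28/sqrt(800).

28/sqrt(800)


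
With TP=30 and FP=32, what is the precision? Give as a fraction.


Precision = TP / (TP + FP) = 30 / 62 = 15/31.

15/31


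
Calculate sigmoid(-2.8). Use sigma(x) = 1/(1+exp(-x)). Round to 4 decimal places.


sigma(-2.8) = 1/(1+e^(2.8)) = 1/(1+16.444647) = 1/17.444647 = 0.0573.

0.0573


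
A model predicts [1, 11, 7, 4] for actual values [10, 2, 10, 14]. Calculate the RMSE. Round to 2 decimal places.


MSE = 67.7500. RMSE = sqrt(67.7500) = 8.23.

8.23


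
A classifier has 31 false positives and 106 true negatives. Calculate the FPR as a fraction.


FPR = FP / (FP + TN) = 31 / 137 = 31/137.

31/137


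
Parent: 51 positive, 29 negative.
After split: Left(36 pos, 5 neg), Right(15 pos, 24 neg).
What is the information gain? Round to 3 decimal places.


H(parent) = 0.9447. H(left) = 0.5349, H(right) = 0.9612. Weighted = (41/80)*0.5349 + (39/80)*0.9612 = 0.7427. IG = 0.9447 - 0.7427 = 0.2020, which rounds to 0.202.

0.202


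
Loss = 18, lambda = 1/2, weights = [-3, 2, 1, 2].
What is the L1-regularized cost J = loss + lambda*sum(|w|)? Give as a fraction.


L1 norm = sum(|w|) = 8. J = 18 + 1/2 * 8 = 22.

22


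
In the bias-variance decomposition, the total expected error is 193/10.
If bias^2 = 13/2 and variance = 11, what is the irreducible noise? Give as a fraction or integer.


Total error = bias^2 + variance + irreducible noise. So irreducible noise = 193/10 - 13/2 - 11 = 9/5.

9/5


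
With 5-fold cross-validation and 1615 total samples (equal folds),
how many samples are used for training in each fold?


Each validation fold has 1615/5 = 323 samples. Training set = 1615 - 323 = 1292.

1292


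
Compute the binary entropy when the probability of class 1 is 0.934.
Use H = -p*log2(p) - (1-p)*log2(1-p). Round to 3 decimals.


H = -0.934*log2(0.934) - 0.066*log2(0.066) = 0.351.

0.351


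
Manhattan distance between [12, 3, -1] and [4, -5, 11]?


d = sum of absolute differences: |12-4|=8 + |3--5|=8 + |-1-11|=12 = 28.

28


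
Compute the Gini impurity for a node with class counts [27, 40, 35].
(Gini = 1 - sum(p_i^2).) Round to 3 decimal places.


Total = 102. Proportions: 27/102, 40/102, 35/102. sum(p_i^2) = 0.3416. Gini = 1 - 0.3416 = 0.6584, which rounds to 0.658.

0.658


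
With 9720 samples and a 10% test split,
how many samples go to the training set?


Test set = 9720 * 10% = 972. Training set = 9720 - 972 = 8748.

8748


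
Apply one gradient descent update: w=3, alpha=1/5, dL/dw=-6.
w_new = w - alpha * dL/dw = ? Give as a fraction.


w_new = 3 - 1/5 * -6 = 3 - -6/5 = 21/5.

21/5


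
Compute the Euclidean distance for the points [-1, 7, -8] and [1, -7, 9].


d = sqrt(sum of squared differences). (-1-1)^2=4, (7--7)^2=196, (-8-9)^2=289. Sum = 489.

sqrt(489)


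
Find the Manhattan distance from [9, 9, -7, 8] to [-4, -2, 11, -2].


d = sum of absolute differences: |9--4|=13 + |9--2|=11 + |-7-11|=18 + |8--2|=10 = 52.

52


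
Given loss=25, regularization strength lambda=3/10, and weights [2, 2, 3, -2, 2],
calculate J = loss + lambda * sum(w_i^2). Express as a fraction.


L2 sq norm = sum(w^2) = 25. J = 25 + 3/10 * 25 = 65/2.

65/2


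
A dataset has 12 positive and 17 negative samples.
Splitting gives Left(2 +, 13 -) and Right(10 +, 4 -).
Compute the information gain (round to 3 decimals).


H(parent) = 0.9784. H(left) = 0.5665, H(right) = 0.8631. Weighted = (15/29)*0.5665 + (14/29)*0.8631 = 0.7097. IG = 0.9784 - 0.7097 = 0.2687, which rounds to 0.269.

0.269
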